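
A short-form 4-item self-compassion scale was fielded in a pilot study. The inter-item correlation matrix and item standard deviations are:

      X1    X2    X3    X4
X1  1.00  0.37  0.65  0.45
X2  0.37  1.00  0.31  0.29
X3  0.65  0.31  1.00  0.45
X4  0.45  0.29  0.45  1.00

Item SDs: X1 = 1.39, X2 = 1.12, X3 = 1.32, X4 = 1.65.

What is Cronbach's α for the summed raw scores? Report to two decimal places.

Σσ²ᵢ = 1.39² + 1.12² + 1.32² + 1.65² = 7.6514
Covariances σ_ij = r_ij · s_i · s_j:
  σ(X1,X2) = 0.37 × 1.39 × 1.12 = 0.5760
  σ(X1,X3) = 0.65 × 1.39 × 1.32 = 1.1926
  σ(X1,X4) = 0.45 × 1.39 × 1.65 = 1.0321
  σ(X2,X3) = 0.31 × 1.12 × 1.32 = 0.4583
  σ(X2,X4) = 0.29 × 1.12 × 1.65 = 0.5359
  σ(X3,X4) = 0.45 × 1.32 × 1.65 = 0.9801
σ²_T = Σσ²ᵢ + 2·Σσ_ij = 7.6514 + 2 × 4.7750 = 17.2014
α = (4/3)·(1 − 7.6514/17.2014) = 0.74

Cronbach's α = 0.74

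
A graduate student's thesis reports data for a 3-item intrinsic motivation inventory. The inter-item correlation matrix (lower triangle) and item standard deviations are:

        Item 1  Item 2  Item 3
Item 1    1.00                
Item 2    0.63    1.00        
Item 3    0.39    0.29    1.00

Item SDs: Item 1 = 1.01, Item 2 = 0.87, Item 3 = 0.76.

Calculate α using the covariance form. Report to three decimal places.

Σσ²ᵢ = 1.01² + 0.87² + 0.76² = 2.3546
Covariances σ_ij = r_ij · s_i · s_j:
  σ(Item 1,Item 2) = 0.63 × 1.01 × 0.87 = 0.5536
  σ(Item 1,Item 3) = 0.39 × 1.01 × 0.76 = 0.2994
  σ(Item 2,Item 3) = 0.29 × 0.87 × 0.76 = 0.1917
σ²_T = Σσ²ᵢ + 2·Σσ_ij = 2.3546 + 2 × 1.0447 = 4.4440
α = (3/2)·(1 − 2.3546/4.4440) = 0.705

α = 0.705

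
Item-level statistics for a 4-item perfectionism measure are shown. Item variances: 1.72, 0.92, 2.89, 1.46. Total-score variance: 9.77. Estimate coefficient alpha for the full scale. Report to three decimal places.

α = 0.379

Σσᵢ² = 1.72 + 0.92 + 2.89 + 1.46 = 6.99
α = (k/(k−1))·(1 − Σσᵢ²/total variance) = (4/3)·(1 − 6.99/9.77) = 0.379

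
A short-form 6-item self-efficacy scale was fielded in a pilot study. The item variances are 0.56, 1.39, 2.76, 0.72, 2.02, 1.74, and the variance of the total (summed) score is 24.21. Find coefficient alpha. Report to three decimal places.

ΣVar(i) = 0.56 + 1.39 + 2.76 + 0.72 + 2.02 + 1.74 = 9.19
α = (k/(k−1))·(1 − ΣVar(i)/σ²_total) = (6/5)·(1 − 9.19/24.21) = 0.744

α = 0.744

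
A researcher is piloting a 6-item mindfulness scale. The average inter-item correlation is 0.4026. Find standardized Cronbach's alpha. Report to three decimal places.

α = 0.802

Standardized α = k·r̄ / (1 + (k−1)·r̄) = 6 × 0.4026 / (1 + 5 × 0.4026)
  = 2.4156 / 3.0130 = 0.802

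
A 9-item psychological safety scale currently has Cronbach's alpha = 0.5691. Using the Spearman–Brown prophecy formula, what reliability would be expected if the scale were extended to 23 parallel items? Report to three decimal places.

Length factor m = 23/9 = 2.5556
α' = m·α / (1 + (m−1)·α)
   = 23/9 × 0.5691 / (1 + (23/9 − 1) × 0.5691)
   = 1.4544 / 1.8853 = 0.771

predicted reliability = 0.771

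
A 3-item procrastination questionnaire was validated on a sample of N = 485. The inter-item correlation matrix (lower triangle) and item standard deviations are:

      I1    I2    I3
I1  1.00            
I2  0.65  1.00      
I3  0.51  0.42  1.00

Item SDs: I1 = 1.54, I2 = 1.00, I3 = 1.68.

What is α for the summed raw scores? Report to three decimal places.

α = 0.741

Σσ²ᵢ = 1.54² + 1.00² + 1.68² = 6.1940
Covariances σ_ij = r_ij · s_i · s_j:
  σ(I1,I2) = 0.65 × 1.54 × 1.00 = 1.0010
  σ(I1,I3) = 0.51 × 1.54 × 1.68 = 1.3195
  σ(I2,I3) = 0.42 × 1.00 × 1.68 = 0.7056
σ²_T = Σσ²ᵢ + 2·Σσ_ij = 6.1940 + 2 × 3.0261 = 12.2462
α = (3/2)·(1 − 6.1940/12.2462) = 0.741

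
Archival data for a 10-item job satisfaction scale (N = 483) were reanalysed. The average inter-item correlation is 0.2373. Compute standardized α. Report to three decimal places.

standardized α = 0.757

Standardized α = k·r̄ / (1 + (k−1)·r̄) = 10 × 0.2373 / (1 + 9 × 0.2373)
  = 2.3730 / 3.1357 = 0.757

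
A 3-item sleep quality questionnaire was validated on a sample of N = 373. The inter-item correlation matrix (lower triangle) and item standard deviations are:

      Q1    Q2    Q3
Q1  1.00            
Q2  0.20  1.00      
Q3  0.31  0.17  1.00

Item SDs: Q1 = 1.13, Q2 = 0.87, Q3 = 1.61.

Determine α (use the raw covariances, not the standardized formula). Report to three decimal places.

Σσ²ᵢ = 1.13² + 0.87² + 1.61² = 4.6259
Covariances σ_ij = r_ij · s_i · s_j:
  σ(Q1,Q2) = 0.20 × 1.13 × 0.87 = 0.1966
  σ(Q1,Q3) = 0.31 × 1.13 × 1.61 = 0.5640
  σ(Q2,Q3) = 0.17 × 0.87 × 1.61 = 0.2381
σ²_T = Σσ²ᵢ + 2·Σσ_ij = 4.6259 + 2 × 0.9987 = 6.6233
α = (3/2)·(1 − 4.6259/6.6233) = 0.452

α = 0.452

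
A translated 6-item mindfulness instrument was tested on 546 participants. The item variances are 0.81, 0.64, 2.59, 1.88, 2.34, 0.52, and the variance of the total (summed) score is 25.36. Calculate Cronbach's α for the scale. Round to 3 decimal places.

Σσᵢ² = 0.81 + 0.64 + 2.59 + 1.88 + 2.34 + 0.52 = 8.78
α = (k/(k−1))·(1 − Σσᵢ²/total variance) = (6/5)·(1 − 8.78/25.36) = 0.785

α = 0.785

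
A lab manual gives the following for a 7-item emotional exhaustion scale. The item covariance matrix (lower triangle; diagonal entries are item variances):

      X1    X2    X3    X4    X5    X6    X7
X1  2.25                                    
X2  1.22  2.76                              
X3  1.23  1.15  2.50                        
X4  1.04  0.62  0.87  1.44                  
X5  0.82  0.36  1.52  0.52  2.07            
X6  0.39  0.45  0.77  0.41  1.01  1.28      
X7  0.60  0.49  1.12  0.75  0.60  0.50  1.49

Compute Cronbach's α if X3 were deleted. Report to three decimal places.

α = 0.761

Remaining items: X1, X2, X4, X5, X6, X7 (k = 6).
ΣVar(i) = 2.25 + 2.76 + 1.44 + 2.07 + 1.28 + 1.49 = 11.29
total variance = 11.29 + 2 × 9.78 = 30.85
α (item deleted) = (6/5)·(1 − 11.29/30.85) = 0.761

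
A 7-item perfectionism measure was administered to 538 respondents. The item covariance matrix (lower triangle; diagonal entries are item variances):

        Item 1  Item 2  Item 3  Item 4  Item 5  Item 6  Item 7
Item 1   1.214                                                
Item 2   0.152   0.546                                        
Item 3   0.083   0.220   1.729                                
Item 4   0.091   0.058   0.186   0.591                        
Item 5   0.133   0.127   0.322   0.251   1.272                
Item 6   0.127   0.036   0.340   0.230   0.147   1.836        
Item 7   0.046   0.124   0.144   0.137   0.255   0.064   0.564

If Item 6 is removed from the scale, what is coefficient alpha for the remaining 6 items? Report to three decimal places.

α = 0.529

Remaining items: Item 1, Item 2, Item 3, Item 4, Item 5, Item 7 (k = 6).
ΣVar(i) = 1.214 + 0.546 + 1.729 + 0.591 + 1.272 + 0.564 = 5.916
Var(T) = 5.916 + 2 × 2.329 = 10.574
α (item deleted) = (6/5)·(1 − 5.916/10.574) = 0.529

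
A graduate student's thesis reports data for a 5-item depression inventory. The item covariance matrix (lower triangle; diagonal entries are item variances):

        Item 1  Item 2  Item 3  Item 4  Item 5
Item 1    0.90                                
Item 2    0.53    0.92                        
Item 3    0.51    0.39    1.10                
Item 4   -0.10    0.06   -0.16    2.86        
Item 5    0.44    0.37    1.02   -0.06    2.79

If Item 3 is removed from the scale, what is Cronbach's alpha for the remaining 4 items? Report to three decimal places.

Remaining items: Item 1, Item 2, Item 4, Item 5 (k = 4).
Σσ²ᵢ = 0.90 + 0.92 + 2.86 + 2.79 = 7.47
σ²_total = 7.47 + 2 × 1.24 = 9.95
α (item deleted) = (4/3)·(1 − 7.47/9.95) = 0.332

α = 0.332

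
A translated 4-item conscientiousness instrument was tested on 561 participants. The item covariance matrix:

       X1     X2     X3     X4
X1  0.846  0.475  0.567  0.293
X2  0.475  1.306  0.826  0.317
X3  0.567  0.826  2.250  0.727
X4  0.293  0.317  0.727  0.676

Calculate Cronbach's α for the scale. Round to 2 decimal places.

Σσ²ᵢ = 0.846 + 1.306 + 2.250 + 0.676 = 5.078
Σ_{i<j} σ_ij = 3.205
σ²_total = 5.078 + 2 × 3.205 = 11.488
α = (k/(k−1))·(1 − Σσ²ᵢ/σ²_total) = (4/3)·(1 − 5.078/11.488) = 0.74

α = 0.74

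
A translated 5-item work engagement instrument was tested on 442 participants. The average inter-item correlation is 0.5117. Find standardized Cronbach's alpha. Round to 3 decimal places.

standardized Cronbach's alpha = 0.840

Standardized α = k·r̄ / (1 + (k−1)·r̄) = 5 × 0.5117 / (1 + 4 × 0.5117)
  = 2.5585 / 3.0468 = 0.840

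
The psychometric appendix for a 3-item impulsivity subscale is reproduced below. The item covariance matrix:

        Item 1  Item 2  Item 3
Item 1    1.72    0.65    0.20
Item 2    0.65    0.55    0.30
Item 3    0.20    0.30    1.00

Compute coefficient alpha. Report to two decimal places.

α = 0.62

Σσᵢ² = 1.72 + 0.55 + 1.00 = 3.27
Σ_{i<j} σ_ij = 1.15
total variance = 3.27 + 2 × 1.15 = 5.57
α = (k/(k−1))·(1 − Σσᵢ²/total variance) = (3/2)·(1 − 3.27/5.57) = 0.62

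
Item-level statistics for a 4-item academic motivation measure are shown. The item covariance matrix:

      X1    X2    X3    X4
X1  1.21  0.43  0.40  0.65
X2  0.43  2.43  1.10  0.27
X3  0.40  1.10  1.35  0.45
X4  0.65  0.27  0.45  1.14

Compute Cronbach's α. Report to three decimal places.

ΣVar(i) = 1.21 + 2.43 + 1.35 + 1.14 = 6.13
Σ_{i<j} σ_ij = 3.30
σ²_total = 6.13 + 2 × 3.30 = 12.73
α = (k/(k−1))·(1 − ΣVar(i)/σ²_total) = (4/3)·(1 − 6.13/12.73) = 0.691

α = 0.691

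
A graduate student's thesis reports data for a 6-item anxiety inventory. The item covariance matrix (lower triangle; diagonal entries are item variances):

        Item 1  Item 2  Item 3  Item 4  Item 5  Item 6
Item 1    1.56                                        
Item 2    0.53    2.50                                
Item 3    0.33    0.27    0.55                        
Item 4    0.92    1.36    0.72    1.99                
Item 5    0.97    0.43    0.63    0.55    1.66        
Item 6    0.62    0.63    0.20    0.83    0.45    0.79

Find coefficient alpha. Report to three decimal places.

Σσᵢ² = 1.56 + 2.50 + 0.55 + 1.99 + 1.66 + 0.79 = 9.05
Σ_{i<j} σ_ij = 9.44
Var(T) = 9.05 + 2 × 9.44 = 27.93
α = (k/(k−1))·(1 − Σσᵢ²/Var(T)) = (6/5)·(1 − 9.05/27.93) = 0.811

coefficient alpha = 0.811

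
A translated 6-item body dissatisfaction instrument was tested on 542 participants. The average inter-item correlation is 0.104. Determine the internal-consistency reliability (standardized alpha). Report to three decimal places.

Standardized α = k·r̄ / (1 + (k−1)·r̄) = 6 × 0.104 / (1 + 5 × 0.104)
  = 0.6240 / 1.5200 = 0.411

standardized alpha = 0.411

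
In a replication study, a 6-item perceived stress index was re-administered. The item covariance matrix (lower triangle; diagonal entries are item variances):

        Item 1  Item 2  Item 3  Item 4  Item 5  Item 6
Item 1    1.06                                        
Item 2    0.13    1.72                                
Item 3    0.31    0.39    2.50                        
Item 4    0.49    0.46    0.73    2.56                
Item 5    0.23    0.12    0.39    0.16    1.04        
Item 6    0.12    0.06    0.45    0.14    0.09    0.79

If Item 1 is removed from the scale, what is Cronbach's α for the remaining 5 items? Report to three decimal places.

Remaining items: Item 2, Item 3, Item 4, Item 5, Item 6 (k = 5).
Σσ²ᵢ = 1.72 + 2.50 + 2.56 + 1.04 + 0.79 = 8.61
σ²_total = 8.61 + 2 × 2.99 = 14.59
α (item deleted) = (5/4)·(1 − 8.61/14.59) = 0.512

Cronbach's α = 0.512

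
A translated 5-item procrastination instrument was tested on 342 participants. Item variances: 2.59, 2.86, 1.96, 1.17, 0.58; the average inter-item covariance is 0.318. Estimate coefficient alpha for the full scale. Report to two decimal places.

coefficient alpha = 0.51

Σσ²ᵢ = 2.59 + 2.86 + 1.96 + 1.17 + 0.58 = 9.16
Sum of the 10 distinct covariances = 10 × 0.318 = 3.180
total variance = Σσ²ᵢ + 2·Σcov = 9.16 + 2 × 3.180 = 15.520
α = (5/4)·(1 − 9.16/15.520) = 0.51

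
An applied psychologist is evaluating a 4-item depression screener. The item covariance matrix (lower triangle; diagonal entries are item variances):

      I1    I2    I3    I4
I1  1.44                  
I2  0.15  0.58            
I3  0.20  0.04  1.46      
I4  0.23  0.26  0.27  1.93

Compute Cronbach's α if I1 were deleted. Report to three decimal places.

Remaining items: I2, I3, I4 (k = 3).
Σσᵢ² = 0.58 + 1.46 + 1.93 = 3.97
σ²_T = 3.97 + 2 × 0.57 = 5.11
α (item deleted) = (3/2)·(1 − 3.97/5.11) = 0.335

α = 0.335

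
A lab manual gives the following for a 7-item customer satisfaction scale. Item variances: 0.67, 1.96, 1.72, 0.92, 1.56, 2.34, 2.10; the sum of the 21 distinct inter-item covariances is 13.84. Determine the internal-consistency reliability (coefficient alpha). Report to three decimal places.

coefficient alpha = 0.829

Σσᵢ² = 0.67 + 1.96 + 1.72 + 0.92 + 1.56 + 2.34 + 2.10 = 11.27
Sum of distinct covariances = 13.84
total variance = Σσᵢ² + 2·Σcov = 11.27 + 2 × 13.84 = 38.95
α = (7/6)·(1 − 11.27/38.95) = 0.829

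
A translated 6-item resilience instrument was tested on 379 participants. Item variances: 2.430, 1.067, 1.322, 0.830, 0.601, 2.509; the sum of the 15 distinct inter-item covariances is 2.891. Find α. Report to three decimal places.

α = 0.477

Σσᵢ² = 2.430 + 1.067 + 1.322 + 0.830 + 0.601 + 2.509 = 8.759
Sum of distinct covariances = 2.891
Var(T) = Σσᵢ² + 2·Σcov = 8.759 + 2 × 2.891 = 14.541
α = (6/5)·(1 − 8.759/14.541) = 0.477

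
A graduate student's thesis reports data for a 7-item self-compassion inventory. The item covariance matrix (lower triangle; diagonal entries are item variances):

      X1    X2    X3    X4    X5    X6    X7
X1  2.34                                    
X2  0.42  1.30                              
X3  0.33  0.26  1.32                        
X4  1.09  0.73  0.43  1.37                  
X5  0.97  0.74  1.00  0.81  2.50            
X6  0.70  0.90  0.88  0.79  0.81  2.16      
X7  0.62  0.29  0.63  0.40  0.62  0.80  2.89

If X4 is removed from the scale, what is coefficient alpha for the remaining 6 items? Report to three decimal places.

Remaining items: X1, X2, X3, X5, X6, X7 (k = 6).
ΣVar(i) = 2.34 + 1.30 + 1.32 + 2.50 + 2.16 + 2.89 = 12.51
σ²_T = 12.51 + 2 × 9.97 = 32.45
α (item deleted) = (6/5)·(1 − 12.51/32.45) = 0.737

α = 0.737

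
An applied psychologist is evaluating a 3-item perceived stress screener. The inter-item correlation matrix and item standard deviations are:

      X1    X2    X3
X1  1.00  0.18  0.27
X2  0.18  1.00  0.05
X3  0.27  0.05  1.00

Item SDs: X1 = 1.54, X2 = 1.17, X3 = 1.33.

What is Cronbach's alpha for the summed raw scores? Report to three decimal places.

α = 0.386

Σσ²ᵢ = 1.54² + 1.17² + 1.33² = 5.5094
Covariances σ_ij = r_ij · s_i · s_j:
  σ(X1,X2) = 0.18 × 1.54 × 1.17 = 0.3243
  σ(X1,X3) = 0.27 × 1.54 × 1.33 = 0.5530
  σ(X2,X3) = 0.05 × 1.17 × 1.33 = 0.0778
σ²_T = Σσ²ᵢ + 2·Σσ_ij = 5.5094 + 2 × 0.9551 = 7.4196
α = (3/2)·(1 − 5.5094/7.4196) = 0.386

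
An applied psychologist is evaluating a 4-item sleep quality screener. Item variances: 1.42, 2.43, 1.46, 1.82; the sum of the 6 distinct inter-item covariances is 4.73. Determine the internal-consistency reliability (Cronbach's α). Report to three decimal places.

α = 0.760

Σσᵢ² = 1.42 + 2.43 + 1.46 + 1.82 = 7.13
Sum of distinct covariances = 4.73
total variance = Σσᵢ² + 2·Σcov = 7.13 + 2 × 4.73 = 16.59
α = (4/3)·(1 − 7.13/16.59) = 0.760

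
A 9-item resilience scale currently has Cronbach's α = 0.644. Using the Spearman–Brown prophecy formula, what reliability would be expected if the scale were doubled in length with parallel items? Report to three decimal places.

Length factor m = 2
α' = m·α / (1 + (m−1)·α)
   = 2 × 0.644 / (1 + (2 − 1) × 0.644)
   = 1.2880 / 1.6440 = 0.783

predicted reliability = 0.783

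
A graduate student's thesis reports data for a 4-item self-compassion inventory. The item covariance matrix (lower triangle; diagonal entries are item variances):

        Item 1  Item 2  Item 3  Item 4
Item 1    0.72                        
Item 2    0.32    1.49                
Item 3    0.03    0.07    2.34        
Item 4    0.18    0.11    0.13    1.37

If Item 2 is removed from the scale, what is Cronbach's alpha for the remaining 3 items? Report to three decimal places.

α = 0.200

Remaining items: Item 1, Item 3, Item 4 (k = 3).
Σσ²ᵢ = 0.72 + 2.34 + 1.37 = 4.43
σ²_total = 4.43 + 2 × 0.34 = 5.11
α (item deleted) = (3/2)·(1 − 4.43/5.11) = 0.200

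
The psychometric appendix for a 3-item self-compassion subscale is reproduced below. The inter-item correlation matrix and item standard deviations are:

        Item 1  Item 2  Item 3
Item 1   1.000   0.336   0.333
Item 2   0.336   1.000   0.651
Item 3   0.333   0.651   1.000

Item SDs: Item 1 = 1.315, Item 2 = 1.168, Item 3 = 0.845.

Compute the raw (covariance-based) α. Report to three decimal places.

α = 0.668

Σσ²ᵢ = 1.315² + 1.168² + 0.845² = 3.8075
Covariances σ_ij = r_ij · s_i · s_j:
  σ(Item 1,Item 2) = 0.336 × 1.315 × 1.168 = 0.5161
  σ(Item 1,Item 3) = 0.333 × 1.315 × 0.845 = 0.3700
  σ(Item 2,Item 3) = 0.651 × 1.168 × 0.845 = 0.6425
σ²_T = Σσ²ᵢ + 2·Σσ_ij = 3.8075 + 2 × 1.5286 = 6.8647
α = (3/2)·(1 − 3.8075/6.8647) = 0.668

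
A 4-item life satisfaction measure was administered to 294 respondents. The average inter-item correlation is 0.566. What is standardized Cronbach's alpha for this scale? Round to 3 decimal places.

Standardized α = k·r̄ / (1 + (k−1)·r̄) = 4 × 0.566 / (1 + 3 × 0.566)
  = 2.2640 / 2.6980 = 0.839

standardized Cronbach's alpha = 0.839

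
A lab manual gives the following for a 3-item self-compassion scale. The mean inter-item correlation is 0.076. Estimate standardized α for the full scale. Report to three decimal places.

α = 0.198

Standardized α = k·r̄ / (1 + (k−1)·r̄) = 3 × 0.076 / (1 + 2 × 0.076)
  = 0.2280 / 1.1520 = 0.198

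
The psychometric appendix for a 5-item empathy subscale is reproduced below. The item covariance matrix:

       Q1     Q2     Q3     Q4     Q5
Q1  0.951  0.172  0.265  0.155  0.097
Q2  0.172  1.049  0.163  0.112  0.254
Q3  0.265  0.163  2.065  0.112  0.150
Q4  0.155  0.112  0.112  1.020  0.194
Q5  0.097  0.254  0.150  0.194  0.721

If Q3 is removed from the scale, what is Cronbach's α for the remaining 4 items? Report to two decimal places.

Remaining items: Q1, Q2, Q4, Q5 (k = 4).
Σσ²ᵢ = 0.951 + 1.049 + 1.020 + 0.721 = 3.741
σ²_total = 3.741 + 2 × 0.984 = 5.709
α (item deleted) = (4/3)·(1 − 3.741/5.709) = 0.46

Cronbach's α = 0.46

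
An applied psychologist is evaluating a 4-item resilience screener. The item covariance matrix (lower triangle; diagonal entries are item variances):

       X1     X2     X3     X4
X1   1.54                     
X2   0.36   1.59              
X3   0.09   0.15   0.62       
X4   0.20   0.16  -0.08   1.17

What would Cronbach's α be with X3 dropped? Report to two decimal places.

Remaining items: X1, X2, X4 (k = 3).
sum of item variances = 1.54 + 1.59 + 1.17 = 4.30
Var(T) = 4.30 + 2 × 0.72 = 5.74
α (item deleted) = (3/2)·(1 − 4.30/5.74) = 0.38

α = 0.38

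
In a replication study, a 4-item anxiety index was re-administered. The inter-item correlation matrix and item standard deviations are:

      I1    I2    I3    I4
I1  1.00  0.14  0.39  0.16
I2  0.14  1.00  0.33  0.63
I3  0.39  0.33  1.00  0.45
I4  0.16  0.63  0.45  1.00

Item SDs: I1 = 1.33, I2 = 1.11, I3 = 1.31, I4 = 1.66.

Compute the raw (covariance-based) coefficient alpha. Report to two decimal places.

α = 0.68

Σσ²ᵢ = 1.33² + 1.11² + 1.31² + 1.66² = 7.4727
Covariances σ_ij = r_ij · s_i · s_j:
  σ(I1,I2) = 0.14 × 1.33 × 1.11 = 0.2067
  σ(I1,I3) = 0.39 × 1.33 × 1.31 = 0.6795
  σ(I1,I4) = 0.16 × 1.33 × 1.66 = 0.3532
  σ(I2,I3) = 0.33 × 1.11 × 1.31 = 0.4799
  σ(I2,I4) = 0.63 × 1.11 × 1.66 = 1.1608
  σ(I3,I4) = 0.45 × 1.31 × 1.66 = 0.9786
σ²_T = Σσ²ᵢ + 2·Σσ_ij = 7.4727 + 2 × 3.8587 = 15.1901
α = (4/3)·(1 − 7.4727/15.1901) = 0.68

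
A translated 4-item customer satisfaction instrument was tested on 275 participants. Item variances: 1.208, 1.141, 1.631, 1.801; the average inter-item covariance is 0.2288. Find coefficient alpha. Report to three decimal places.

α = 0.429

Σσᵢ² = 1.208 + 1.141 + 1.631 + 1.801 = 5.781
Sum of the 6 distinct covariances = 6 × 0.2288 = 1.3728
σ²_total = Σσᵢ² + 2·Σcov = 5.781 + 2 × 1.3728 = 8.5266
α = (4/3)·(1 − 5.781/8.5266) = 0.429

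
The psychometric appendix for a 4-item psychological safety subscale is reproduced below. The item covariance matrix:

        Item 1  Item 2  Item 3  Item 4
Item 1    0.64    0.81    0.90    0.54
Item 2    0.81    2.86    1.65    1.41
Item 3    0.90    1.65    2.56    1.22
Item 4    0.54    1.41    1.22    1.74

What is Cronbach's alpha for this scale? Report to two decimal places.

Σσ²ᵢ = 0.64 + 2.86 + 2.56 + 1.74 = 7.80
Σ_{i<j} σ_ij = 6.53
σ²_T = 7.80 + 2 × 6.53 = 20.86
α = (k/(k−1))·(1 − Σσ²ᵢ/σ²_T) = (4/3)·(1 − 7.80/20.86) = 0.83

Cronbach's alpha = 0.83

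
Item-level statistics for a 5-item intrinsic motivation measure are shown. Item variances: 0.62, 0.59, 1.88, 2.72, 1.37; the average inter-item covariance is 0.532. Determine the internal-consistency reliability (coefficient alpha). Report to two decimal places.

α = 0.75

ΣVar(i) = 0.62 + 0.59 + 1.88 + 2.72 + 1.37 = 7.18
Sum of the 10 distinct covariances = 10 × 0.532 = 5.320
total variance = ΣVar(i) + 2·Σcov = 7.18 + 2 × 5.320 = 17.820
α = (5/4)·(1 − 7.18/17.820) = 0.75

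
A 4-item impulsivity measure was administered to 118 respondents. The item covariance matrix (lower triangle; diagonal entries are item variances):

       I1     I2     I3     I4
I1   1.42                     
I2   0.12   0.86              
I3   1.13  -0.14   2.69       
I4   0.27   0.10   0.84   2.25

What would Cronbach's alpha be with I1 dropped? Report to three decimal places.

Remaining items: I2, I3, I4 (k = 3).
sum of item variances = 0.86 + 2.69 + 2.25 = 5.80
σ²_T = 5.80 + 2 × 0.80 = 7.40
α (item deleted) = (3/2)·(1 − 5.80/7.40) = 0.324

α = 0.324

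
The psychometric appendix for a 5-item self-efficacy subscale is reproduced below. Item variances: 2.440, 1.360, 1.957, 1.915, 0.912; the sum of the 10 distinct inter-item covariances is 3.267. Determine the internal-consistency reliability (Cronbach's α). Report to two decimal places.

ΣVar(i) = 2.440 + 1.360 + 1.957 + 1.915 + 0.912 = 8.584
Sum of distinct covariances = 3.267
σ²_T = ΣVar(i) + 2·Σcov = 8.584 + 2 × 3.267 = 15.118
α = (5/4)·(1 − 8.584/15.118) = 0.54

α = 0.54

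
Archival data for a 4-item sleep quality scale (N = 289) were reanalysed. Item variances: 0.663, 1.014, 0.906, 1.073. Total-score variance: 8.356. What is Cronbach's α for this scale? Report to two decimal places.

α = 0.75

ΣVar(i) = 0.663 + 1.014 + 0.906 + 1.073 = 3.656
α = (k/(k−1))·(1 − ΣVar(i)/Var(T)) = (4/3)·(1 − 3.656/8.356) = 0.75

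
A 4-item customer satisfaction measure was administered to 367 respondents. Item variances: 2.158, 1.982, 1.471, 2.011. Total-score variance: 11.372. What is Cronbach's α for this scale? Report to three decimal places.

Σσᵢ² = 2.158 + 1.982 + 1.471 + 2.011 = 7.622
α = (k/(k−1))·(1 − Σσᵢ²/total variance) = (4/3)·(1 − 7.622/11.372) = 0.440

α = 0.440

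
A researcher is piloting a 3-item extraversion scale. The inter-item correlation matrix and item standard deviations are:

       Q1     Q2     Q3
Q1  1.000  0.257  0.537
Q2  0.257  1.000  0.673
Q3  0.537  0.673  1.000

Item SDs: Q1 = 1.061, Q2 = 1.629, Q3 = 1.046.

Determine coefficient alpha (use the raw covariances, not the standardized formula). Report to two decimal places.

Σσ²ᵢ = 1.061² + 1.629² + 1.046² = 4.8735
Covariances σ_ij = r_ij · s_i · s_j:
  σ(Q1,Q2) = 0.257 × 1.061 × 1.629 = 0.4442
  σ(Q1,Q3) = 0.537 × 1.061 × 1.046 = 0.5960
  σ(Q2,Q3) = 0.673 × 1.629 × 1.046 = 1.1467
σ²_T = Σσ²ᵢ + 2·Σσ_ij = 4.8735 + 2 × 2.1869 = 9.2473
α = (3/2)·(1 − 4.8735/9.2473) = 0.71

α = 0.71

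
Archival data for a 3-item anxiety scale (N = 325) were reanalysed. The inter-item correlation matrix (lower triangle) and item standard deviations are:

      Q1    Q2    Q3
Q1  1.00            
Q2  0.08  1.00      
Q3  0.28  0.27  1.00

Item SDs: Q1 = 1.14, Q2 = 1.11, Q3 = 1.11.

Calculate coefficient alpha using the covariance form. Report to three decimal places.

α = 0.443

Σσ²ᵢ = 1.14² + 1.11² + 1.11² = 3.7638
Covariances σ_ij = r_ij · s_i · s_j:
  σ(Q1,Q2) = 0.08 × 1.14 × 1.11 = 0.1012
  σ(Q1,Q3) = 0.28 × 1.14 × 1.11 = 0.3543
  σ(Q2,Q3) = 0.27 × 1.11 × 1.11 = 0.3327
σ²_T = Σσ²ᵢ + 2·Σσ_ij = 3.7638 + 2 × 0.7882 = 5.3402
α = (3/2)·(1 − 3.7638/5.3402) = 0.443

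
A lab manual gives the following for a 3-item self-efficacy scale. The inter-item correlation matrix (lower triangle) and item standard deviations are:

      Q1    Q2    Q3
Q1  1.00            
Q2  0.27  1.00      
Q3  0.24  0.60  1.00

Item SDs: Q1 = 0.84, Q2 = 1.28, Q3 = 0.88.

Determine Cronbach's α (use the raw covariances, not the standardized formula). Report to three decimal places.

Σσ²ᵢ = 0.84² + 1.28² + 0.88² = 3.1184
Covariances σ_ij = r_ij · s_i · s_j:
  σ(Q1,Q2) = 0.27 × 0.84 × 1.28 = 0.2903
  σ(Q1,Q3) = 0.24 × 0.84 × 0.88 = 0.1774
  σ(Q2,Q3) = 0.60 × 1.28 × 0.88 = 0.6758
σ²_T = Σσ²ᵢ + 2·Σσ_ij = 3.1184 + 2 × 1.1435 = 5.4054
α = (3/2)·(1 − 3.1184/5.4054) = 0.635

α = 0.635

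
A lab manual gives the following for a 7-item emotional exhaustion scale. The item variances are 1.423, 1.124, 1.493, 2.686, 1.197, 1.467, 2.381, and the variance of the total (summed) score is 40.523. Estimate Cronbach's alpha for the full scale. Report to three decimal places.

ΣVar(i) = 1.423 + 1.124 + 1.493 + 2.686 + 1.197 + 1.467 + 2.381 = 11.771
α = (k/(k−1))·(1 − ΣVar(i)/σ²_T) = (7/6)·(1 − 11.771/40.523) = 0.828

α = 0.828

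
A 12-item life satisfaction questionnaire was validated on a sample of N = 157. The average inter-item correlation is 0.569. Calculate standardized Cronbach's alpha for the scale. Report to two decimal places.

standardized Cronbach's alpha = 0.94

Standardized α = k·r̄ / (1 + (k−1)·r̄) = 12 × 0.569 / (1 + 11 × 0.569)
  = 6.8280 / 7.2590 = 0.94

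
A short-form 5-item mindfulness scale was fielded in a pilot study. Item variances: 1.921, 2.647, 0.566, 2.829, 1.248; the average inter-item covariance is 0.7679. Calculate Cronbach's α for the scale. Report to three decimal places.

sum of item variances = 1.921 + 2.647 + 0.566 + 2.829 + 1.248 = 9.211
Sum of the 10 distinct covariances = 10 × 0.7679 = 7.6790
total variance = sum of item variances + 2·Σcov = 9.211 + 2 × 7.6790 = 24.5690
α = (5/4)·(1 − 9.211/24.5690) = 0.781

α = 0.781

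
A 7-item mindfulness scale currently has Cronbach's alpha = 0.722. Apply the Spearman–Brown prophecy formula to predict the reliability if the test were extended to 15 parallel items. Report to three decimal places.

Length factor m = 15/7 = 2.1429
α' = m·α / (1 + (m−1)·α)
   = 15/7 × 0.722 / (1 + (15/7 − 1) × 0.722)
   = 1.5471 / 1.8251 = 0.848

predicted reliability = 0.848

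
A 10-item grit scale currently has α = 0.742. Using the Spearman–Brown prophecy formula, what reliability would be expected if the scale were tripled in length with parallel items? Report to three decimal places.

Length factor m = 3
α' = m·α / (1 + (m−1)·α)
   = 3 × 0.742 / (1 + (3 − 1) × 0.742)
   = 2.2260 / 2.4840 = 0.896

predicted reliability = 0.896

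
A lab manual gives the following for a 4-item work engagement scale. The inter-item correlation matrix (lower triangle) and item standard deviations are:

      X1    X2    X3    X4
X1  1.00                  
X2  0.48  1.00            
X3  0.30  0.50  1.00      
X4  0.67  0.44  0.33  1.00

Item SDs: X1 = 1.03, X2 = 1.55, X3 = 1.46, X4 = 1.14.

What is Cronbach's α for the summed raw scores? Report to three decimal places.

Cronbach's α = 0.752

Σσ²ᵢ = 1.03² + 1.55² + 1.46² + 1.14² = 6.8946
Covariances σ_ij = r_ij · s_i · s_j:
  σ(X1,X2) = 0.48 × 1.03 × 1.55 = 0.7663
  σ(X1,X3) = 0.30 × 1.03 × 1.46 = 0.4511
  σ(X1,X4) = 0.67 × 1.03 × 1.14 = 0.7867
  σ(X2,X3) = 0.50 × 1.55 × 1.46 = 1.1315
  σ(X2,X4) = 0.44 × 1.55 × 1.14 = 0.7775
  σ(X3,X4) = 0.33 × 1.46 × 1.14 = 0.5493
σ²_T = Σσ²ᵢ + 2·Σσ_ij = 6.8946 + 2 × 4.4624 = 15.8194
α = (4/3)·(1 − 6.8946/15.8194) = 0.752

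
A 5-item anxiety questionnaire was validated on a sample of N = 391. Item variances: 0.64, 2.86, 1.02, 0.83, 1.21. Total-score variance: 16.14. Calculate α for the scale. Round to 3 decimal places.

α = 0.742

sum of item variances = 0.64 + 2.86 + 1.02 + 0.83 + 1.21 = 6.56
α = (k/(k−1))·(1 − sum of item variances/σ²_T) = (5/4)·(1 − 6.56/16.14) = 0.742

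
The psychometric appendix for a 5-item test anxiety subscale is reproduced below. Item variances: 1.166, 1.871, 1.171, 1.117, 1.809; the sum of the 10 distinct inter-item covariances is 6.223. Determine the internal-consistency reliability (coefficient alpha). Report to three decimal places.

Σσ²ᵢ = 1.166 + 1.871 + 1.171 + 1.117 + 1.809 = 7.134
Sum of distinct covariances = 6.223
total variance = Σσ²ᵢ + 2·Σcov = 7.134 + 2 × 6.223 = 19.580
α = (5/4)·(1 − 7.134/19.580) = 0.795

coefficient alpha = 0.795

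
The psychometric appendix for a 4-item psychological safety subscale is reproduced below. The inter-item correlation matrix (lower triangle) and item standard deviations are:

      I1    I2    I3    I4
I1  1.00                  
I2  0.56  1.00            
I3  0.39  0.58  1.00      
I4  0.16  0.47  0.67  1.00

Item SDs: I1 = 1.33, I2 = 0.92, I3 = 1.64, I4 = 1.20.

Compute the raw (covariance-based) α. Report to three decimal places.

Σσ²ᵢ = 1.33² + 0.92² + 1.64² + 1.20² = 6.7449
Covariances σ_ij = r_ij · s_i · s_j:
  σ(I1,I2) = 0.56 × 1.33 × 0.92 = 0.6852
  σ(I1,I3) = 0.39 × 1.33 × 1.64 = 0.8507
  σ(I1,I4) = 0.16 × 1.33 × 1.20 = 0.2554
  σ(I2,I3) = 0.58 × 0.92 × 1.64 = 0.8751
  σ(I2,I4) = 0.47 × 0.92 × 1.20 = 0.5189
  σ(I3,I4) = 0.67 × 1.64 × 1.20 = 1.3186
σ²_T = Σσ²ᵢ + 2·Σσ_ij = 6.7449 + 2 × 4.5039 = 15.7527
α = (4/3)·(1 − 6.7449/15.7527) = 0.762

α = 0.762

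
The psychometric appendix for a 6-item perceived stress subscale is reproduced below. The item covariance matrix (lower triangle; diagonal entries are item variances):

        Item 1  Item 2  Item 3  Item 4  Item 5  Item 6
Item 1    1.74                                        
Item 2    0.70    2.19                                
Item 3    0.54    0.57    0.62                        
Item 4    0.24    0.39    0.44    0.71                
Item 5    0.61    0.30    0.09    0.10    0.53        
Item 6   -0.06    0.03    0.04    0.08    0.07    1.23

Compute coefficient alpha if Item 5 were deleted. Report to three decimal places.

Remaining items: Item 1, Item 2, Item 3, Item 4, Item 6 (k = 5).
Σσᵢ² = 1.74 + 2.19 + 0.62 + 0.71 + 1.23 = 6.49
σ²_total = 6.49 + 2 × 2.97 = 12.43
α (item deleted) = (5/4)·(1 − 6.49/12.43) = 0.597

α = 0.597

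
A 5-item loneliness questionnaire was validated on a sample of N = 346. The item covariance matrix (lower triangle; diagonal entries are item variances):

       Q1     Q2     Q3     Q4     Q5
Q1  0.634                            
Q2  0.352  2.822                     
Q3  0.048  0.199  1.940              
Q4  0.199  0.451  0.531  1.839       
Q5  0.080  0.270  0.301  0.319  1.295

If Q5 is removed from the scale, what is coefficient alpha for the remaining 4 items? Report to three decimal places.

Remaining items: Q1, Q2, Q3, Q4 (k = 4).
Σσ²ᵢ = 0.634 + 2.822 + 1.940 + 1.839 = 7.235
σ²_total = 7.235 + 2 × 1.780 = 10.795
α (item deleted) = (4/3)·(1 − 7.235/10.795) = 0.440

α = 0.440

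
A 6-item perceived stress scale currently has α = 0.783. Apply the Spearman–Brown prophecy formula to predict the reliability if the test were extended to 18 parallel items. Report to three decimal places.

predicted reliability = 0.915

Length factor m = 18/6 = 3.0000
α' = m·α / (1 + (m−1)·α)
   = 18/6 × 0.783 / (1 + (18/6 − 1) × 0.783)
   = 2.3490 / 2.5660 = 0.915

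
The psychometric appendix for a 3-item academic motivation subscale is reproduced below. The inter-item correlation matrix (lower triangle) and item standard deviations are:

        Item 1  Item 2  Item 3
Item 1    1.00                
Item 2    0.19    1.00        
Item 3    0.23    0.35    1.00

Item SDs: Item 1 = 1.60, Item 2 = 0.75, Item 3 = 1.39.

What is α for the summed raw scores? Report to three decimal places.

α = 0.456

Σσ²ᵢ = 1.60² + 0.75² + 1.39² = 5.0546
Covariances σ_ij = r_ij · s_i · s_j:
  σ(Item 1,Item 2) = 0.19 × 1.60 × 0.75 = 0.2280
  σ(Item 1,Item 3) = 0.23 × 1.60 × 1.39 = 0.5115
  σ(Item 2,Item 3) = 0.35 × 0.75 × 1.39 = 0.3649
σ²_T = Σσ²ᵢ + 2·Σσ_ij = 5.0546 + 2 × 1.1044 = 7.2634
α = (3/2)·(1 − 5.0546/7.2634) = 0.456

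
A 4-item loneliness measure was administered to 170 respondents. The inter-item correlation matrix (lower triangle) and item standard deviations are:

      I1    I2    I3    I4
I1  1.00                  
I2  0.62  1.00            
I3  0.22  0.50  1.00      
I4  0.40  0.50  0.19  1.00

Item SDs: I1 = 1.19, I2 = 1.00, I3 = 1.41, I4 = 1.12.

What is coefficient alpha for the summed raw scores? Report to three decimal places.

α = 0.708

Σσ²ᵢ = 1.19² + 1.00² + 1.41² + 1.12² = 5.6586
Covariances σ_ij = r_ij · s_i · s_j:
  σ(I1,I2) = 0.62 × 1.19 × 1.00 = 0.7378
  σ(I1,I3) = 0.22 × 1.19 × 1.41 = 0.3691
  σ(I1,I4) = 0.40 × 1.19 × 1.12 = 0.5331
  σ(I2,I3) = 0.50 × 1.00 × 1.41 = 0.7050
  σ(I2,I4) = 0.50 × 1.00 × 1.12 = 0.5600
  σ(I3,I4) = 0.19 × 1.41 × 1.12 = 0.3000
σ²_T = Σσ²ᵢ + 2·Σσ_ij = 5.6586 + 2 × 3.2050 = 12.0686
α = (4/3)·(1 − 5.6586/12.0686) = 0.708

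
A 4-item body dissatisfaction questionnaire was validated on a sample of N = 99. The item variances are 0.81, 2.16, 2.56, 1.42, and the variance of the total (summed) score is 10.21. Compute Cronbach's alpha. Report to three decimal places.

α = 0.426

Σσᵢ² = 0.81 + 2.16 + 2.56 + 1.42 = 6.95
α = (k/(k−1))·(1 − Σσᵢ²/σ²_total) = (4/3)·(1 − 6.95/10.21) = 0.426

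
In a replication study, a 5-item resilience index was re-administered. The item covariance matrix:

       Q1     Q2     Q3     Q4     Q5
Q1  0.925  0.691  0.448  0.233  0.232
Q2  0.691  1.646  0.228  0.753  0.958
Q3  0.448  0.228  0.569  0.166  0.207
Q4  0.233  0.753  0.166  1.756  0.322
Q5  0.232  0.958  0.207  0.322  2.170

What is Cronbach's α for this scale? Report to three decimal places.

Σσᵢ² = 0.925 + 1.646 + 0.569 + 1.756 + 2.170 = 7.066
Sum of off-diagonal covariances = 4.238
Var(T) = 7.066 + 2 × 4.238 = 15.542
α = (k/(k−1))·(1 − Σσᵢ²/Var(T)) = (5/4)·(1 − 7.066/15.542) = 0.682

α = 0.682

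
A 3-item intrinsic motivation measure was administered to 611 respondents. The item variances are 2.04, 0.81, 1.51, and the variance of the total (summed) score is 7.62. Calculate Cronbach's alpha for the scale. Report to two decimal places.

sum of item variances = 2.04 + 0.81 + 1.51 = 4.36
α = (k/(k−1))·(1 − sum of item variances/σ²_T) = (3/2)·(1 − 4.36/7.62) = 0.64

α = 0.64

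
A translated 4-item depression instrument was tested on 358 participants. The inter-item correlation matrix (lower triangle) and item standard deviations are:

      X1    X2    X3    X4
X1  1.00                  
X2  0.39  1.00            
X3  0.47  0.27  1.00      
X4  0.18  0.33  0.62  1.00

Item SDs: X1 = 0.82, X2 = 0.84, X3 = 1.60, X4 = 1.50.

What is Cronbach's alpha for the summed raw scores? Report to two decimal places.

Σσ²ᵢ = 0.82² + 0.84² + 1.60² + 1.50² = 6.1880
Covariances σ_ij = r_ij · s_i · s_j:
  σ(X1,X2) = 0.39 × 0.82 × 0.84 = 0.2686
  σ(X1,X3) = 0.47 × 0.82 × 1.60 = 0.6166
  σ(X1,X4) = 0.18 × 0.82 × 1.50 = 0.2214
  σ(X2,X3) = 0.27 × 0.84 × 1.60 = 0.3629
  σ(X2,X4) = 0.33 × 0.84 × 1.50 = 0.4158
  σ(X3,X4) = 0.62 × 1.60 × 1.50 = 1.4880
σ²_T = Σσ²ᵢ + 2·Σσ_ij = 6.1880 + 2 × 3.3733 = 12.9346
α = (4/3)·(1 − 6.1880/12.9346) = 0.70

Cronbach's alpha = 0.70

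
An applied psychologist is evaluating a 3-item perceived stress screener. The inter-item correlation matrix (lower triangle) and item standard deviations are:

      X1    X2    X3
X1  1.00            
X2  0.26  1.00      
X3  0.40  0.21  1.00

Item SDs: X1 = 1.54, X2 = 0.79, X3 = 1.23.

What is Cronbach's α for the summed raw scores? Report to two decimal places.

Σσ²ᵢ = 1.54² + 0.79² + 1.23² = 4.5086
Covariances σ_ij = r_ij · s_i · s_j:
  σ(X1,X2) = 0.26 × 1.54 × 0.79 = 0.3163
  σ(X1,X3) = 0.40 × 1.54 × 1.23 = 0.7577
  σ(X2,X3) = 0.21 × 0.79 × 1.23 = 0.2041
σ²_T = Σσ²ᵢ + 2·Σσ_ij = 4.5086 + 2 × 1.2781 = 7.0648
α = (3/2)·(1 − 4.5086/7.0648) = 0.54

Cronbach's α = 0.54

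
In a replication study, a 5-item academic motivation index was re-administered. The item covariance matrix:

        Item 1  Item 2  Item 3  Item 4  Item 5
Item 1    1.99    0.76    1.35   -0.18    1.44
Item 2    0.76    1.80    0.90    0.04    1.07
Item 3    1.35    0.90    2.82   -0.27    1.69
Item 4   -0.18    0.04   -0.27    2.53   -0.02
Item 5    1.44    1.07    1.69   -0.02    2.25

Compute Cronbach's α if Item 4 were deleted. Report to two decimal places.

α = 0.83

Remaining items: Item 1, Item 2, Item 3, Item 5 (k = 4).
ΣVar(i) = 1.99 + 1.80 + 2.82 + 2.25 = 8.86
σ²_T = 8.86 + 2 × 7.21 = 23.28
α (item deleted) = (4/3)·(1 − 8.86/23.28) = 0.83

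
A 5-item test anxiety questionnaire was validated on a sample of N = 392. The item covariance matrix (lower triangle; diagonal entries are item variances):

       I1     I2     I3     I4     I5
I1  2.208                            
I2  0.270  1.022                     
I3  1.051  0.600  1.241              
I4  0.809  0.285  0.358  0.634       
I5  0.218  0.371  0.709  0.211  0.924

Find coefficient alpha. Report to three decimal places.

Σσ²ᵢ = 2.208 + 1.022 + 1.241 + 0.634 + 0.924 = 6.029
Sum of off-diagonal covariances = 4.882
total variance = 6.029 + 2 × 4.882 = 15.793
α = (k/(k−1))·(1 − Σσ²ᵢ/total variance) = (5/4)·(1 − 6.029/15.793) = 0.773

α = 0.773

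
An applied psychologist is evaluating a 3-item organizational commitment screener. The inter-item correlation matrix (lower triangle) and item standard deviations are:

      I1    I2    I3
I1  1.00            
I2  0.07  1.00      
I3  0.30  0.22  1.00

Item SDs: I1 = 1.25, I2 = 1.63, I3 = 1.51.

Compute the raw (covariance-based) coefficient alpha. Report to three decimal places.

Σσ²ᵢ = 1.25² + 1.63² + 1.51² = 6.4995
Covariances σ_ij = r_ij · s_i · s_j:
  σ(I1,I2) = 0.07 × 1.25 × 1.63 = 0.1426
  σ(I1,I3) = 0.30 × 1.25 × 1.51 = 0.5663
  σ(I2,I3) = 0.22 × 1.63 × 1.51 = 0.5415
σ²_T = Σσ²ᵢ + 2·Σσ_ij = 6.4995 + 2 × 1.2504 = 9.0003
α = (3/2)·(1 − 6.4995/9.0003) = 0.417

coefficient alpha = 0.417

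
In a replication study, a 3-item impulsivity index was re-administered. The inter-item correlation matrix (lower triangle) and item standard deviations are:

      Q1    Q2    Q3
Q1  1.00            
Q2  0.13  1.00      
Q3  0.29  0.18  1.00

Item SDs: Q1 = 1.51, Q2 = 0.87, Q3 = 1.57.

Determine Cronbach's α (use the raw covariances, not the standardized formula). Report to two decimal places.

Σσ²ᵢ = 1.51² + 0.87² + 1.57² = 5.5019
Covariances σ_ij = r_ij · s_i · s_j:
  σ(Q1,Q2) = 0.13 × 1.51 × 0.87 = 0.1708
  σ(Q1,Q3) = 0.29 × 1.51 × 1.57 = 0.6875
  σ(Q2,Q3) = 0.18 × 0.87 × 1.57 = 0.2459
σ²_T = Σσ²ᵢ + 2·Σσ_ij = 5.5019 + 2 × 1.1042 = 7.7103
α = (3/2)·(1 − 5.5019/7.7103) = 0.43

α = 0.43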